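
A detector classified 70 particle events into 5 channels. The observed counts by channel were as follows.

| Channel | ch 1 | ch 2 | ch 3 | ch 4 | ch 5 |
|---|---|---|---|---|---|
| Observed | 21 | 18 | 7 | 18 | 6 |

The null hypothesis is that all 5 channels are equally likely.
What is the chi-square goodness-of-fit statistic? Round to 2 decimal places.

Expected count for each of the 5 categories: 70/5 = 14.
χ² = (21−14)²/14 + (18−14)²/14 + (7−14)²/14 + (18−14)²/14 + (6−14)²/14
   = 3.500 + 1.143 + 3.500 + 1.143 + 4.571
Sum = 13.86

13.86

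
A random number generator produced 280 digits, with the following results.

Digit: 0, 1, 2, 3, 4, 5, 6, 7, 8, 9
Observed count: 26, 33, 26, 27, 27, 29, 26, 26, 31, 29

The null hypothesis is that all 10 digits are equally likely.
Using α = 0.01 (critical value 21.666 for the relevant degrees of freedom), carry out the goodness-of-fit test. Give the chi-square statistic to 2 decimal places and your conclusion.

Under H₀ each category has probability 1/10, so each expected count is 280/10 = 28.
cat         O        E   (O−E)²/E
0          26       28      0.143
1          33       28      0.893
2          26       28      0.143
3          27       28      0.036
4          27       28      0.036
5          29       28      0.036
6          26       28      0.143
7          26       28      0.143
8          31       28      0.321
9          29       28      0.036
Sum = 1.93
df = 9. Since 1.93 < 21.666, we do not reject H₀.

1.93; do not reject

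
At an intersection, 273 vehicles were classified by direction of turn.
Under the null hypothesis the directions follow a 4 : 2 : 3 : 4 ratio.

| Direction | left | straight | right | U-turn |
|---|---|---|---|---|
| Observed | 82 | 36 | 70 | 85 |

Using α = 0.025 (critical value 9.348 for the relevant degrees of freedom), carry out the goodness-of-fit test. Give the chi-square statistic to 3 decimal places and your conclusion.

1.694; do not reject

Ratio total = 13. Expected counts: 273×4/13 = 84, 273×2/13 = 42, 273×3/13 = 63, 273×4/13 = 84.
χ² = (82−84)²/84 + (36−42)²/42 + (70−63)²/63 + (85−84)²/84
   = 0.0476 + 0.8571 + 0.7778 + 0.0119
Sum = 1.694
df = 3. Since 1.694 < 9.348, we do not reject H₀.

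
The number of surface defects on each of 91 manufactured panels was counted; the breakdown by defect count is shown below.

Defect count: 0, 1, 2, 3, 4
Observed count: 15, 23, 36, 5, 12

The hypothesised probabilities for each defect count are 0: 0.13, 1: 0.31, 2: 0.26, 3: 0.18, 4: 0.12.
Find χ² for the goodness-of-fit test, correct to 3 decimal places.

16.261

Expected counts E_i = n·p_i: 91×0.13 = 11.83, 91×0.31 = 28.21, 91×0.26 = 23.66, 91×0.18 = 16.38, 91×0.12 = 10.92.
χ² = (15−11.83)²/11.83 + (23−28.21)²/28.21 + (36−23.66)²/23.66 + (5−16.38)²/16.38 + (12−10.92)²/10.92
   = 0.8494 + 0.9622 + 6.4360 + 7.9063 + 0.1068
Sum = 16.261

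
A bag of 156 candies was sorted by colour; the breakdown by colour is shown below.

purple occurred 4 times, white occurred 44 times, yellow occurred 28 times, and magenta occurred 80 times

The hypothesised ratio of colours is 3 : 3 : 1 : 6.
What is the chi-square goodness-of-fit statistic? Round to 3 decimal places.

Ratio total = 13. Expected counts: 156×3/13 = 36, 156×3/13 = 36, 156×1/13 = 12, 156×6/13 = 72.
cat          O        E   (O−E)²/E
purple       4       36    28.4444
white       44       36     1.7778
yellow      28       12    21.3333
magenta     80       72     0.8889
Sum = 52.444

52.444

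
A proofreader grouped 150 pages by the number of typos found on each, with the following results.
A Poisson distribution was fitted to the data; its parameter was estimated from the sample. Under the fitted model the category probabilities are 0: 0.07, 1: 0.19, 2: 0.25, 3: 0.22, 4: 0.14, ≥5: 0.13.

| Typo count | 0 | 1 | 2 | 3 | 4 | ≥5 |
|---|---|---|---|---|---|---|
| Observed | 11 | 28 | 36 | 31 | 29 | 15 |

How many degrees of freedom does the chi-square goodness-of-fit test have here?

4

There are k = 6 categories and 1 parameter estimated from the data, so df = 6 − 1 − 1 = 4.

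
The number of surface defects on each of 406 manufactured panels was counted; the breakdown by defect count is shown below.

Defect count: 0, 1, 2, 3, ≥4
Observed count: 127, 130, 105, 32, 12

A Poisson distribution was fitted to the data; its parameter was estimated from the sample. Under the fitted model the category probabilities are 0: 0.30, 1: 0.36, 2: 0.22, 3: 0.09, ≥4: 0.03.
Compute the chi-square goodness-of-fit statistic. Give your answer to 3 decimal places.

5.328

Expected counts E_i = n·p_i: 406×0.30 = 121.8, 406×0.36 = 146.16, 406×0.22 = 89.32, 406×0.09 = 36.54, 406×0.03 = 12.18.
cat         O        E   (O−E)²/E
0         127    121.8     0.2220
1         130   146.16     1.7867
2         105    89.32     2.7526
3          32    36.54     0.5641
≥4         12    12.18     0.0027
Sum = 5.328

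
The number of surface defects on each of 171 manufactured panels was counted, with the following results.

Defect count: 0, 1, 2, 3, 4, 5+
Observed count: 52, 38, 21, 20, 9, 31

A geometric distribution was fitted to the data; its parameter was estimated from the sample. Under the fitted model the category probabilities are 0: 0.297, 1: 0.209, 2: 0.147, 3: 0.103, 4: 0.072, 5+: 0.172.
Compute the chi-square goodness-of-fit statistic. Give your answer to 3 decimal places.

2.153

Expected counts E_i = n·p_i: 171×0.297 = 50.787, 171×0.209 = 35.739, 171×0.147 = 25.137, 171×0.103 = 17.613, 171×0.072 = 12.312, 171×0.172 = 29.412.
cat         O        E   (O−E)²/E
0          52   50.787     0.0290
1          38   35.739     0.1430
2          21   25.137     0.6809
3          20   17.613     0.3235
4           9   12.312     0.8909
5+         31   29.412     0.0857
Sum = 2.153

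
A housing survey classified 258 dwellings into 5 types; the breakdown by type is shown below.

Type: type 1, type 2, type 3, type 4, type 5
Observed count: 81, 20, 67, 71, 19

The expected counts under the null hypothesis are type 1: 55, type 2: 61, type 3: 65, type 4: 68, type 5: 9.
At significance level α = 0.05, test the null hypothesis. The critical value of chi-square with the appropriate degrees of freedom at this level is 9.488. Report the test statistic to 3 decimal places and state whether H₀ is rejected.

51.153; reject

χ² = (81−55)²/55 + (20−61)²/61 + (67−65)²/65 + (71−68)²/68 + (19−9)²/9
   = 12.2909 + 27.5574 + 0.0615 + 0.1324 + 11.1111
Sum = 51.153
df = 4. Since 51.153 > 9.488, we reject H₀.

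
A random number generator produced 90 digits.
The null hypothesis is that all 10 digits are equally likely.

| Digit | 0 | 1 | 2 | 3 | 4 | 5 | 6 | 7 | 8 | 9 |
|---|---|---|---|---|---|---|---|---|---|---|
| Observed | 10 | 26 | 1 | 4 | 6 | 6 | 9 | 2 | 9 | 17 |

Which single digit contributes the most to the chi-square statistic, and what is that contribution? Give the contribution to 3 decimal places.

Expected count for each of the 10 categories: 90/10 = 9.
0: (10 − 9)²/9 = 1/9 = 0.1111
1: (26 − 9)²/9 = 289/9 = 32.1111
2: (1 − 9)²/9 = 64/9 = 7.1111
3: (4 − 9)²/9 = 25/9 = 2.7778
4: (6 − 9)²/9 = 9/9 = 1.0000
5: (6 − 9)²/9 = 9/9 = 1.0000
6: (9 − 9)²/9 = 0/9 = 0.0000
7: (2 − 9)²/9 = 49/9 = 5.4444
8: (9 − 9)²/9 = 0/9 = 0.0000
9: (17 − 9)²/9 = 64/9 = 7.1111
The largest term is for 1: 32.111.

1, 32.111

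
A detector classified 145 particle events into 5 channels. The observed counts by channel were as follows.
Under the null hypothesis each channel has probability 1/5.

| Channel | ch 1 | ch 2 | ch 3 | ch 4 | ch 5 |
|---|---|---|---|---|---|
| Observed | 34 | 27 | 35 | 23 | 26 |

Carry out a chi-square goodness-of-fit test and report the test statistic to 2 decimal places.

Under H₀ each category has probability 1/5, so each expected count is 145/5 = 29.
cat         O        E   (O−E)²/E
ch 1       34       29      0.862
ch 2       27       29      0.138
ch 3       35       29      1.241
ch 4       23       29      1.241
ch 5       26       29      0.310
Sum = 3.79

3.79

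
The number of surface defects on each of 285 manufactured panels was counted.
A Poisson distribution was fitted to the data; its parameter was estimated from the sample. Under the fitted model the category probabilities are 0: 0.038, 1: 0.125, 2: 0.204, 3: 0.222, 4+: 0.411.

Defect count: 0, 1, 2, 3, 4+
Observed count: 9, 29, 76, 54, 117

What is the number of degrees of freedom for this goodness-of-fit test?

There are k = 5 categories and 1 parameter estimated from the data, so df = 5 − 1 − 1 = 3.

3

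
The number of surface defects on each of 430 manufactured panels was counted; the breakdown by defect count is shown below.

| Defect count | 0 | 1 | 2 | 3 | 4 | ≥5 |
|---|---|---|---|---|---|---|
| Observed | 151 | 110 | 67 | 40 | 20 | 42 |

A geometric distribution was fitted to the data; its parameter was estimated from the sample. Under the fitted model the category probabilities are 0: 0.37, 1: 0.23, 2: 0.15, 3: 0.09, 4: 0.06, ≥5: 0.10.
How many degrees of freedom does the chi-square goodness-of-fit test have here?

4

There are k = 6 categories and 1 parameter estimated from the data, so df = 6 − 1 − 1 = 4.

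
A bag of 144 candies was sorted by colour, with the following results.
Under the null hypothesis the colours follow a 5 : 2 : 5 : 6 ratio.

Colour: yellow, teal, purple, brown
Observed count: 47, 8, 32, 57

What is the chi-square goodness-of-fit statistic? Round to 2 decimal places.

8.51

Ratio total = 18. Expected counts: 144×5/18 = 40, 144×2/18 = 16, 144×5/18 = 40, 144×6/18 = 48.
cat         O        E   (O−E)²/E
yellow     47       40      1.225
teal        8       16      4.000
purple     32       40      1.600
brown      57       48      1.688
Sum = 8.51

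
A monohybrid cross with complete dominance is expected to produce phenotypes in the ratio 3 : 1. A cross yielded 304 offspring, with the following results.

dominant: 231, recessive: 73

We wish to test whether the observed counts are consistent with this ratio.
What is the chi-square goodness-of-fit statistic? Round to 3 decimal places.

0.158

Ratio total = 4. Expected counts: 304×3/4 = 228, 304×1/4 = 76.
cat            O        E   (O−E)²/E
dominant     231      228     0.0395
recessive     73       76     0.1184
Sum = 0.158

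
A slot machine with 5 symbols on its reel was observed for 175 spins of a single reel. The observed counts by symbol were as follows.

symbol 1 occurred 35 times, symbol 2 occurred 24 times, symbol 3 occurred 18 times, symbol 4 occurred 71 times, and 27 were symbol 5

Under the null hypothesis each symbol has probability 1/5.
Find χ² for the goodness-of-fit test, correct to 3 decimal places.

50.571

Expected count for each of the 5 categories: 175/5 = 35.
cat           O        E   (O−E)²/E
symbol 1     35       35     0.0000
symbol 2     24       35     3.4571
symbol 3     18       35     8.2571
symbol 4     71       35    37.0286
symbol 5     27       35     1.8286
Sum = 50.571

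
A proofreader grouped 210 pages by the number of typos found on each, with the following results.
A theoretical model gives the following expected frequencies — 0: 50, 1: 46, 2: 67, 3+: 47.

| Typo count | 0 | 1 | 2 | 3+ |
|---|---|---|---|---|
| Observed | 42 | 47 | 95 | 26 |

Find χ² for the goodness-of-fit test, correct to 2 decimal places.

0: (42 − 50)²/50 = 64/50 = 1.280
1: (47 − 46)²/46 = 1/46 = 0.022
2: (95 − 67)²/67 = 784/67 = 11.701
3+: (26 − 47)²/47 = 441/47 = 9.383
Sum = 22.39

22.39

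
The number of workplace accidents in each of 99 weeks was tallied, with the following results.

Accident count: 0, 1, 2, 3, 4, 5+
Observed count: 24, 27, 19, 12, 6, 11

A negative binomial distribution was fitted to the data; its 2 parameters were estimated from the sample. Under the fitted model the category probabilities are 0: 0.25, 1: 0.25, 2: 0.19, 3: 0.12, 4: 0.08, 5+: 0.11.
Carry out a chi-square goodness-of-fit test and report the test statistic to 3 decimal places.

Expected counts E_i = n·p_i: 99×0.25 = 24.75, 99×0.25 = 24.75, 99×0.19 = 18.81, 99×0.12 = 11.88, 99×0.08 = 7.92, 99×0.11 = 10.89.
0: (24 − 24.75)²/24.75 = 0.5625/24.75 = 0.0227
1: (27 − 24.75)²/24.75 = 5.0625/24.75 = 0.2045
2: (19 − 18.81)²/18.81 = 0.0361/18.81 = 0.0019
3: (12 − 11.88)²/11.88 = 0.0144/11.88 = 0.0012
4: (6 − 7.92)²/7.92 = 3.6864/7.92 = 0.4655
5+: (11 − 10.89)²/10.89 = 0.0121/10.89 = 0.0011
Sum = 0.697

0.697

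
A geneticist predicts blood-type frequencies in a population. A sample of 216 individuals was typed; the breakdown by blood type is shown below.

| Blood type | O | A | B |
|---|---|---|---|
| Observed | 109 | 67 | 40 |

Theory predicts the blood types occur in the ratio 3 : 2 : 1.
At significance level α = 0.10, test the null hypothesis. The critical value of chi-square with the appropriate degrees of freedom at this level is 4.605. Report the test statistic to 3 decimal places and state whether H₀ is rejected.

0.801; do not reject

Ratio total = 6. Expected counts: 216×3/6 = 108, 216×2/6 = 72, 216×1/6 = 36.
cat         O        E   (O−E)²/E
O         109      108     0.0093
A          67       72     0.3472
B          40       36     0.4444
Sum = 0.801
df = 2. Since 0.801 < 4.605, we do not reject H₀.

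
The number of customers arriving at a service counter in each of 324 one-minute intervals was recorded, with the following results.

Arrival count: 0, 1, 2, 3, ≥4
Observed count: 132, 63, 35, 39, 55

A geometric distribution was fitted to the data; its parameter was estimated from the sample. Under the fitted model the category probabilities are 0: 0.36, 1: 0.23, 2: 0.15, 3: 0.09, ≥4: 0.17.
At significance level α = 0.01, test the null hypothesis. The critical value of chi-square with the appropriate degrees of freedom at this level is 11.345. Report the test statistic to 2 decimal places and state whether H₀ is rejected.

10.93; do not reject

Expected counts E_i = n·p_i: 324×0.36 = 116.64, 324×0.23 = 74.52, 324×0.15 = 48.6, 324×0.09 = 29.16, 324×0.17 = 55.08.
0: (132 − 116.64)²/116.64 = 235.9296/116.64 = 2.023
1: (63 − 74.52)²/74.52 = 132.7104/74.52 = 1.781
2: (35 − 48.6)²/48.6 = 184.96/48.6 = 3.806
3: (39 − 29.16)²/29.16 = 96.8256/29.16 = 3.320
≥4: (55 − 55.08)²/55.08 = 0.0064/55.08 = 0.000
Sum = 10.93
df = 3. Since 10.93 < 11.345, we do not reject H₀.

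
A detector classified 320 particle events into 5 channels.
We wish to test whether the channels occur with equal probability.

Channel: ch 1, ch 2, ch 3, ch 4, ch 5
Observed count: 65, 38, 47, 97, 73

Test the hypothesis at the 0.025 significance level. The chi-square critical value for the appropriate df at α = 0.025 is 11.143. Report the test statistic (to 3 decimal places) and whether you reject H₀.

Expected count for each of the 5 categories: 320/5 = 64.
ch 1: (65 − 64)²/64 = 1/64 = 0.0156
ch 2: (38 − 64)²/64 = 676/64 = 10.5625
ch 3: (47 − 64)²/64 = 289/64 = 4.5156
ch 4: (97 − 64)²/64 = 1089/64 = 17.0156
ch 5: (73 − 64)²/64 = 81/64 = 1.2656
Sum = 33.375
df = 4. Since 33.375 > 11.143, we reject H₀.

33.375; reject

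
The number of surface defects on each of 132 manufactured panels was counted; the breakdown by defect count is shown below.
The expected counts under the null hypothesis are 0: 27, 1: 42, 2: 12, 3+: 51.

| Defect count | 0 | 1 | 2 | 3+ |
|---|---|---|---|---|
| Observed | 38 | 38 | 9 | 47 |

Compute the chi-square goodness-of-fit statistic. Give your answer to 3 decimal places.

χ² = (38−27)²/27 + (38−42)²/42 + (9−12)²/12 + (47−51)²/51
   = 4.4815 + 0.3810 + 0.7500 + 0.3137
Sum = 5.926

5.926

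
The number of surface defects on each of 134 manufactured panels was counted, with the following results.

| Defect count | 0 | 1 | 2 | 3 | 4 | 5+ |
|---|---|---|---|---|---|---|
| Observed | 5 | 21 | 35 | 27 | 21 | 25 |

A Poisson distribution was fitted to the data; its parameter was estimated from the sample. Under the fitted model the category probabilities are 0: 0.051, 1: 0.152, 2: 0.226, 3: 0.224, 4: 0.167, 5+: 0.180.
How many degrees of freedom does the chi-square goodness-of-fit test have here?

4

There are k = 6 categories and 1 parameter estimated from the data, so df = 6 − 1 − 1 = 4.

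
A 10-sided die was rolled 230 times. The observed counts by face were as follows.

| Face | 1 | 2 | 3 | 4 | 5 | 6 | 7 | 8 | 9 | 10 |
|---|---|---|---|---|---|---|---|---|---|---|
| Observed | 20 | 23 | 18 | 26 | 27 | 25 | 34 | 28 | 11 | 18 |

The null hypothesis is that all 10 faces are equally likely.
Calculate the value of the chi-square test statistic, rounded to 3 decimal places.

Expected count for each of the 10 categories: 230/10 = 23.
1: (20 − 23)²/23 = 9/23 = 0.3913
2: (23 − 23)²/23 = 0/23 = 0.0000
3: (18 − 23)²/23 = 25/23 = 1.0870
4: (26 − 23)²/23 = 9/23 = 0.3913
5: (27 − 23)²/23 = 16/23 = 0.6957
6: (25 − 23)²/23 = 4/23 = 0.1739
7: (34 − 23)²/23 = 121/23 = 5.2609
8: (28 − 23)²/23 = 25/23 = 1.0870
9: (11 − 23)²/23 = 144/23 = 6.2609
10: (18 − 23)²/23 = 25/23 = 1.0870
Sum = 16.435

16.435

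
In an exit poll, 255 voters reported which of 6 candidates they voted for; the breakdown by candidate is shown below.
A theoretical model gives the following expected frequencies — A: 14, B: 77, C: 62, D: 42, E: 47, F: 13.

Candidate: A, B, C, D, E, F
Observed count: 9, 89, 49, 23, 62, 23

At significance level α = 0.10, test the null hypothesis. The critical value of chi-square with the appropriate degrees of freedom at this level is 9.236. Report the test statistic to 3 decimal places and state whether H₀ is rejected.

27.456; reject

χ² = (9−14)²/14 + (89−77)²/77 + (49−62)²/62 + (23−42)²/42 + (62−47)²/47 + (23−13)²/13
   = 1.7857 + 1.8701 + 2.7258 + 8.5952 + 4.7872 + 7.6923
Sum = 27.456
df = 5. Since 27.456 > 9.236, we reject H₀.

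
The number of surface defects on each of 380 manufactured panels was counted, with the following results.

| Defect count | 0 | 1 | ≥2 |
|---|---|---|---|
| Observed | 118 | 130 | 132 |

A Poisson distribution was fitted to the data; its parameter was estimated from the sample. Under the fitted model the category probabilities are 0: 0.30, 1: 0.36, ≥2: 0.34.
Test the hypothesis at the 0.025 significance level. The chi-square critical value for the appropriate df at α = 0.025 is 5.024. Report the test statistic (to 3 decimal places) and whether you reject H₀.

0.539; do not reject

Expected counts E_i = n·p_i: 380×0.30 = 114, 380×0.36 = 136.8, 380×0.34 = 129.2.
χ² = (118−114)²/114 + (130−136.8)²/136.8 + (132−129.2)²/129.2
   = 0.1404 + 0.3380 + 0.0607
Sum = 0.539
df = 1. Since 0.539 < 5.024, we do not reject H₀.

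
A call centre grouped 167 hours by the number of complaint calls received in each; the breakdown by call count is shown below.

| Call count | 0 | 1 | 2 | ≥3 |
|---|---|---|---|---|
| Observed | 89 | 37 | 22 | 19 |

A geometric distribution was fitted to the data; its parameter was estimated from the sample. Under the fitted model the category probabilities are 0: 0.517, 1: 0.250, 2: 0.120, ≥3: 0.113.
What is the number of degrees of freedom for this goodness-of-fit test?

2

There are k = 4 categories and 1 parameter estimated from the data, so df = 4 − 1 − 1 = 2.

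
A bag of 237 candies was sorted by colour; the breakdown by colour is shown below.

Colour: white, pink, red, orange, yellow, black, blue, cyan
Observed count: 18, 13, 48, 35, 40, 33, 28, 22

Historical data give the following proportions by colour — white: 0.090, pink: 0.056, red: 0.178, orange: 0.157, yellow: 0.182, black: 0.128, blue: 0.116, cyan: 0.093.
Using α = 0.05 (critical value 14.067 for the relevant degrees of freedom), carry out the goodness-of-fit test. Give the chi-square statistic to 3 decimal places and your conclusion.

Expected counts E_i = n·p_i: 237×0.090 = 21.33, 237×0.056 = 13.272, 237×0.178 = 42.186, 237×0.157 = 37.209, 237×0.182 = 43.134, 237×0.128 = 30.336, 237×0.116 = 27.492, 237×0.093 = 22.041.
χ² = (18−21.33)²/21.33 + (13−13.272)²/13.272 + (48−42.186)²/42.186 + (35−37.209)²/37.209 + (40−43.134)²/43.134 + (33−30.336)²/30.336 + (28−27.492)²/27.492 + (22−22.041)²/22.041
   = 0.5199 + 0.0056 + 0.8013 + 0.1311 + 0.2277 + 0.2339 + 0.0094 + 0.0001
Sum = 1.929
df = 7. Since 1.929 < 14.067, we do not reject H₀.

1.929; do not reject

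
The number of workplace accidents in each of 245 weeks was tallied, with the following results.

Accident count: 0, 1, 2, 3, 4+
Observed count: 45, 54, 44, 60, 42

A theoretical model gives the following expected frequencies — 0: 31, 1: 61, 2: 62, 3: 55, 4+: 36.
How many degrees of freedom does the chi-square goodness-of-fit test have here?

4

There are k = 5 categories and no parameters were estimated from the data, so df = 5 − 1 = 4.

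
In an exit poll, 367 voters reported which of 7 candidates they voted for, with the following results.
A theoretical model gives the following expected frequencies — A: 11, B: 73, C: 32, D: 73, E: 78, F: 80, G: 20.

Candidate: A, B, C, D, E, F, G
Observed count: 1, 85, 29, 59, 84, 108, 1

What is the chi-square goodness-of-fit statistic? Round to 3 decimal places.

42.341

A: (1 − 11)²/11 = 100/11 = 9.0909
B: (85 − 73)²/73 = 144/73 = 1.9726
C: (29 − 32)²/32 = 9/32 = 0.2813
D: (59 − 73)²/73 = 196/73 = 2.6849
E: (84 − 78)²/78 = 36/78 = 0.4615
F: (108 − 80)²/80 = 784/80 = 9.8000
G: (1 − 20)²/20 = 361/20 = 18.0500
Sum = 42.341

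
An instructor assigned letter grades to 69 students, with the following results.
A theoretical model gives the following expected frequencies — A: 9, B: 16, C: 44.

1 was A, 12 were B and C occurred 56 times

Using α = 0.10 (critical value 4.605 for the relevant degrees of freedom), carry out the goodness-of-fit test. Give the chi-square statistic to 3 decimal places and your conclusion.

χ² = (1−9)²/9 + (12−16)²/16 + (56−44)²/44
   = 7.1111 + 1.0000 + 3.2727
Sum = 11.384
df = 2. Since 11.384 > 4.605, we reject H₀.

11.384; reject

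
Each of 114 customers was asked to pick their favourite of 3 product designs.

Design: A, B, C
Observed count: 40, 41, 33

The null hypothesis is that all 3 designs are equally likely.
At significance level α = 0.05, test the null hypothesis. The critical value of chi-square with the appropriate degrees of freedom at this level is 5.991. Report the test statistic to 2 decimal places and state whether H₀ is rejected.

Under H₀ each category has probability 1/3, so each expected count is 114/3 = 38.
A: (40 − 38)²/38 = 4/38 = 0.105
B: (41 − 38)²/38 = 9/38 = 0.237
C: (33 − 38)²/38 = 25/38 = 0.658
Sum = 1.00
df = 2. Since 1.00 < 5.991, we do not reject H₀.

1.00; do not reject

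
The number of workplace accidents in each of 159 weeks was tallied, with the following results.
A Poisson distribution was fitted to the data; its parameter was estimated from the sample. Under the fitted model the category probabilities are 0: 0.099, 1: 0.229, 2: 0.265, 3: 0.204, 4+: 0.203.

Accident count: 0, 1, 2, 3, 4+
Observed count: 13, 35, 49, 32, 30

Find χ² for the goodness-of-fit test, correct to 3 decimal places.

1.817

Expected counts E_i = n·p_i: 159×0.099 = 15.741, 159×0.229 = 36.411, 159×0.265 = 42.135, 159×0.204 = 32.436, 159×0.203 = 32.277.
0: (13 − 15.741)²/15.741 = 7.513081/15.741 = 0.4773
1: (35 − 36.411)²/36.411 = 1.990921/36.411 = 0.0547
2: (49 − 42.135)²/42.135 = 47.128225/42.135 = 1.1185
3: (32 − 32.436)²/32.436 = 0.190096/32.436 = 0.0059
4+: (30 − 32.277)²/32.277 = 5.184729/32.277 = 0.1606
Sum = 1.817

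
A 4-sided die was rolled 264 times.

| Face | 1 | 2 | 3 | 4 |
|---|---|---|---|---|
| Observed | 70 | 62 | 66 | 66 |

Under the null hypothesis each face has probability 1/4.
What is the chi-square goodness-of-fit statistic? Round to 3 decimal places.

Under H₀ each category has probability 1/4, so each expected count is 264/4 = 66.
1: (70 − 66)²/66 = 16/66 = 0.2424
2: (62 − 66)²/66 = 16/66 = 0.2424
3: (66 − 66)²/66 = 0/66 = 0.0000
4: (66 − 66)²/66 = 0/66 = 0.0000
Sum = 0.485

0.485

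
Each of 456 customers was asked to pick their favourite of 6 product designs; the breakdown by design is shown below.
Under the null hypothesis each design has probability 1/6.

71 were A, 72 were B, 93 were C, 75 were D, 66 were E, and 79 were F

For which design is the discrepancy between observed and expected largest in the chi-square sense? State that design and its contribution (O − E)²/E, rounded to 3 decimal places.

C, 3.803

Expected count for each of the 6 categories: 456/6 = 76.
cat         O        E   (O−E)²/E
A          71       76     0.3289
B          72       76     0.2105
C          93       76     3.8026
D          75       76     0.0132
E          66       76     1.3158
F          79       76     0.1184
The largest term is for C: 3.803.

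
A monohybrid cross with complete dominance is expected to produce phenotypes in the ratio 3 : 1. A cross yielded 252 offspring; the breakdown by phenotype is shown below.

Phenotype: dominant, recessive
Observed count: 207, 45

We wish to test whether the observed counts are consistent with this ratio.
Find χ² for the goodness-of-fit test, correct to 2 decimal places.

6.86

Ratio total = 4. Expected counts: 252×3/4 = 189, 252×1/4 = 63.
dominant: (207 − 189)²/189 = 324/189 = 1.714
recessive: (45 − 63)²/63 = 324/63 = 5.143
Sum = 6.86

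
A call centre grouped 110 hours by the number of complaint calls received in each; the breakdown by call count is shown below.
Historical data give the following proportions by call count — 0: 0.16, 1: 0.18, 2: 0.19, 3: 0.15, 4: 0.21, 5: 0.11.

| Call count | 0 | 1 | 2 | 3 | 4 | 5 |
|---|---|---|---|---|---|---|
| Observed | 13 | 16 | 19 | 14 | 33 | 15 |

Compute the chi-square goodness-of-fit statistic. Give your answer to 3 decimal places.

7.421

Expected counts E_i = n·p_i: 110×0.16 = 17.6, 110×0.18 = 19.8, 110×0.19 = 20.9, 110×0.15 = 16.5, 110×0.21 = 23.1, 110×0.11 = 12.1.
χ² = (13−17.6)²/17.6 + (16−19.8)²/19.8 + (19−20.9)²/20.9 + (14−16.5)²/16.5 + (33−23.1)²/23.1 + (15−12.1)²/12.1
   = 1.2023 + 0.7293 + 0.1727 + 0.3788 + 4.2429 + 0.6950
Sum = 7.421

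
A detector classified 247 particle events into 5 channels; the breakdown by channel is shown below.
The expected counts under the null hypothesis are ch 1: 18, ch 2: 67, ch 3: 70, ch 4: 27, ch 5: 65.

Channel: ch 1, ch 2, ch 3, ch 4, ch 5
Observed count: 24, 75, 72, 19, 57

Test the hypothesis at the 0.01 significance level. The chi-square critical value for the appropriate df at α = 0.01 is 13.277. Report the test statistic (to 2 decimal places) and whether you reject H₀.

6.37; do not reject

χ² = (24−18)²/18 + (75−67)²/67 + (72−70)²/70 + (19−27)²/27 + (57−65)²/65
   = 2.000 + 0.955 + 0.057 + 2.370 + 0.985
Sum = 6.37
df = 4. Since 6.37 < 13.277, we do not reject H₀.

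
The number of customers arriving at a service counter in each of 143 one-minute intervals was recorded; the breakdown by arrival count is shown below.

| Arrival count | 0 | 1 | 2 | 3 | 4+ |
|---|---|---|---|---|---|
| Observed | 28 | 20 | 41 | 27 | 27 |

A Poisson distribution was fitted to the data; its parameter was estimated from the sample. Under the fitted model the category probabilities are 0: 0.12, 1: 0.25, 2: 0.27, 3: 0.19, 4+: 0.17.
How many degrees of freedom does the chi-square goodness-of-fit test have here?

There are k = 5 categories and 1 parameter estimated from the data, so df = 5 − 1 − 1 = 3.

3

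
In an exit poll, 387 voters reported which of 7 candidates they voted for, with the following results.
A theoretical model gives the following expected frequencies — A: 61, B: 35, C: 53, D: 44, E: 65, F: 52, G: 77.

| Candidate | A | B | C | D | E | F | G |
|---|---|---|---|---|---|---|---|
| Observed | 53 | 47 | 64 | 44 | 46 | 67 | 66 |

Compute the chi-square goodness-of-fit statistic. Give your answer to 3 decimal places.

χ² = (53−61)²/61 + (47−35)²/35 + (64−53)²/53 + (44−44)²/44 + (46−65)²/65 + (67−52)²/52 + (66−77)²/77
   = 1.0492 + 4.1143 + 2.2830 + 0.0000 + 5.5538 + 4.3269 + 1.5714
Sum = 18.899

18.899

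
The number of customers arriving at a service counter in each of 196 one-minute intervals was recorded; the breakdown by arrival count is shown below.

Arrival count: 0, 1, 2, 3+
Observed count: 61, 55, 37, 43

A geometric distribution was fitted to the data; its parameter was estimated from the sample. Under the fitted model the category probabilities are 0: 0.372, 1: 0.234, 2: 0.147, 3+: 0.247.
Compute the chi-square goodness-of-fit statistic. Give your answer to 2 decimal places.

6.70

Expected counts E_i = n·p_i: 196×0.372 = 72.912, 196×0.234 = 45.864, 196×0.147 = 28.812, 196×0.247 = 48.412.
χ² = (61−72.912)²/72.912 + (55−45.864)²/45.864 + (37−28.812)²/28.812 + (43−48.412)²/48.412
   = 1.946 + 1.820 + 2.327 + 0.605
Sum = 6.70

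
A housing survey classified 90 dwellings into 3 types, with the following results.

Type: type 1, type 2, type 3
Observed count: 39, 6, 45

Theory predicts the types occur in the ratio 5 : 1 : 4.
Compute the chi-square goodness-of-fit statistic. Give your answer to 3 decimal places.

Ratio total = 10. Expected counts: 90×5/10 = 45, 90×1/10 = 9, 90×4/10 = 36.
type 1: (39 − 45)²/45 = 36/45 = 0.8000
type 2: (6 − 9)²/9 = 9/9 = 1.0000
type 3: (45 − 36)²/36 = 81/36 = 2.2500
Sum = 4.050

4.050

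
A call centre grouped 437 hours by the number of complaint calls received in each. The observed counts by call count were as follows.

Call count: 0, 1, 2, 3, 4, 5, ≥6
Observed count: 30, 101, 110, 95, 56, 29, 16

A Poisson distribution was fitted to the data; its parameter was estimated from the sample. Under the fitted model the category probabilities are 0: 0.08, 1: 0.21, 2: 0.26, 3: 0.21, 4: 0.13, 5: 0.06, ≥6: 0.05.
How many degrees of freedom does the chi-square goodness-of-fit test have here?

5

There are k = 7 categories and 1 parameter estimated from the data, so df = 7 − 1 − 1 = 5.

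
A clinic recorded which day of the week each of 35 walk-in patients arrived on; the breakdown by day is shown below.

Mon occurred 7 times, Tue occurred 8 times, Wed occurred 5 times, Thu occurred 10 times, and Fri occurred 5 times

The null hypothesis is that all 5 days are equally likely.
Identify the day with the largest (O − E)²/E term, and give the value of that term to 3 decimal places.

Expected count for each of the 5 categories: 35/5 = 7.
cat         O        E   (O−E)²/E
Mon         7        7     0.0000
Tue         8        7     0.1429
Wed         5        7     0.5714
Thu        10        7     1.2857
Fri         5        7     0.5714
The largest term is for Thu: 1.286.

Thu, 1.286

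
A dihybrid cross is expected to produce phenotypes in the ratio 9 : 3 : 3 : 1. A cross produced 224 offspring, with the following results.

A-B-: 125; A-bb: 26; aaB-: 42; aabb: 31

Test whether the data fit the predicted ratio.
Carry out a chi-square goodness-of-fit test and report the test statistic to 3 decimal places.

26.746

Ratio total = 16. Expected counts: 224×9/16 = 126, 224×3/16 = 42, 224×3/16 = 42, 224×1/16 = 14.
cat         O        E   (O−E)²/E
A-B-      125      126     0.0079
A-bb       26       42     6.0952
aaB-       42       42     0.0000
aabb       31       14    20.6429
Sum = 26.746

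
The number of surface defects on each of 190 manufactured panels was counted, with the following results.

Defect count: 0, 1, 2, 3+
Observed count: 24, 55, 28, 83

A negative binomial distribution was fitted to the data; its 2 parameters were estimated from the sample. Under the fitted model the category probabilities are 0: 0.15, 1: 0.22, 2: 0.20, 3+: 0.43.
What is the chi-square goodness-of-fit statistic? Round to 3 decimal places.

7.531

Expected counts E_i = n·p_i: 190×0.15 = 28.5, 190×0.22 = 41.8, 190×0.20 = 38, 190×0.43 = 81.7.
0: (24 − 28.5)²/28.5 = 20.25/28.5 = 0.7105
1: (55 − 41.8)²/41.8 = 174.24/41.8 = 4.1684
2: (28 − 38)²/38 = 100/38 = 2.6316
3+: (83 − 81.7)²/81.7 = 1.69/81.7 = 0.0207
Sum = 7.531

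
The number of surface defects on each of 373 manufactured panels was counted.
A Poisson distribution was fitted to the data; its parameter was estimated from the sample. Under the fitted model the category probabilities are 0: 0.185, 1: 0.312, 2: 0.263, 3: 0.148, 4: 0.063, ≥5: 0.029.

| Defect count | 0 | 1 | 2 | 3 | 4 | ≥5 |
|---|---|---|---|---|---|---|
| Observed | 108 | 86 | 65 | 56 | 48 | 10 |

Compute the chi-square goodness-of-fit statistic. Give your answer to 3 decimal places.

66.751

Expected counts E_i = n·p_i: 373×0.185 = 69.005, 373×0.312 = 116.376, 373×0.263 = 98.099, 373×0.148 = 55.204, 373×0.063 = 23.499, 373×0.029 = 10.817.
cat         O        E   (O−E)²/E
0         108   69.005    22.0362
1          86  116.376     7.9286
2          65   98.099    11.1677
3          56   55.204     0.0115
4          48   23.499    25.5457
≥5         10   10.817     0.0617
Sum = 66.751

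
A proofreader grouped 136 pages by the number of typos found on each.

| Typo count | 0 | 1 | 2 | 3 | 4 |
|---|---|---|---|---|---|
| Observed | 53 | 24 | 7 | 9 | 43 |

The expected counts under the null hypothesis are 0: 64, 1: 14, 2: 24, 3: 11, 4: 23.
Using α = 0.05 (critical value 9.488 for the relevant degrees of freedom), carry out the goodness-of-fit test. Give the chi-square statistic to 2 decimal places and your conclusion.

38.83; reject

cat         O        E   (O−E)²/E
0          53       64      1.891
1          24       14      7.143
2           7       24     12.042
3           9       11      0.364
4          43       23     17.391
Sum = 38.83
df = 4. Since 38.83 > 9.488, we reject H₀.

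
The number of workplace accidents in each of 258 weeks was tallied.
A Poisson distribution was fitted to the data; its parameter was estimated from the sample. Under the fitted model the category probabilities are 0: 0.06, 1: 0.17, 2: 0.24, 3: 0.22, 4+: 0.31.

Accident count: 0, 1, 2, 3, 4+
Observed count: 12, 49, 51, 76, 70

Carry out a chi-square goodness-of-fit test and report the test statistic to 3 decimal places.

Expected counts E_i = n·p_i: 258×0.06 = 15.48, 258×0.17 = 43.86, 258×0.24 = 61.92, 258×0.22 = 56.76, 258×0.31 = 79.98.
χ² = (12−15.48)²/15.48 + (49−43.86)²/43.86 + (51−61.92)²/61.92 + (76−56.76)²/56.76 + (70−79.98)²/79.98
   = 0.7823 + 0.6024 + 1.9258 + 6.5218 + 1.2453
Sum = 11.078

11.078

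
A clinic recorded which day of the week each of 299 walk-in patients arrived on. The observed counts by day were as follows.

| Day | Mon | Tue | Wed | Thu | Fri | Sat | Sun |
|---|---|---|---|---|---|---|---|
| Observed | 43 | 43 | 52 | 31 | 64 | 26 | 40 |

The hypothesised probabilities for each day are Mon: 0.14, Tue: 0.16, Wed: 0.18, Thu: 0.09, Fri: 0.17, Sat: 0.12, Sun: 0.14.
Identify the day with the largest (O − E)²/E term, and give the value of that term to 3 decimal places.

Expected counts E_i = n·p_i: 299×0.14 = 41.86, 299×0.16 = 47.84, 299×0.18 = 53.82, 299×0.09 = 26.91, 299×0.17 = 50.83, 299×0.12 = 35.88, 299×0.14 = 41.86.
Mon: (43 − 41.86)²/41.86 = 1.2996/41.86 = 0.0310
Tue: (43 − 47.84)²/47.84 = 23.4256/47.84 = 0.4897
Wed: (52 − 53.82)²/53.82 = 3.3124/53.82 = 0.0615
Thu: (31 − 26.91)²/26.91 = 16.7281/26.91 = 0.6216
Fri: (64 − 50.83)²/50.83 = 173.4489/50.83 = 3.4123
Sat: (26 − 35.88)²/35.88 = 97.6144/35.88 = 2.7206
Sun: (40 − 41.86)²/41.86 = 3.4596/41.86 = 0.0826
The largest term is for Fri: 3.412.

Fri, 3.412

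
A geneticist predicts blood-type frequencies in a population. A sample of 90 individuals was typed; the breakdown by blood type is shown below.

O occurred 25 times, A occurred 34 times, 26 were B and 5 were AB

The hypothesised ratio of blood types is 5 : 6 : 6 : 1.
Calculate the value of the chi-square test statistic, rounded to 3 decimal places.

Ratio total = 18. Expected counts: 90×5/18 = 25, 90×6/18 = 30, 90×6/18 = 30, 90×1/18 = 5.
χ² = (25−25)²/25 + (34−30)²/30 + (26−30)²/30 + (5−5)²/5
   = 0.0000 + 0.5333 + 0.5333 + 0.0000
Sum = 1.067

1.067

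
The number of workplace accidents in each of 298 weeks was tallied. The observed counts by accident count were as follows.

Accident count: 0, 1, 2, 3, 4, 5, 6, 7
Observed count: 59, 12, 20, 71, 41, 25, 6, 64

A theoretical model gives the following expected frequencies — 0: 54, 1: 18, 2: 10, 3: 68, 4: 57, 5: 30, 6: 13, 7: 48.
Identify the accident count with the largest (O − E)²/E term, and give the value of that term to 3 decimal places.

2, 10.000

cat         O        E   (O−E)²/E
0          59       54     0.4630
1          12       18     2.0000
2          20       10    10.0000
3          71       68     0.1324
4          41       57     4.4912
5          25       30     0.8333
6           6       13     3.7692
7          64       48     5.3333
The largest term is for 2: 10.000.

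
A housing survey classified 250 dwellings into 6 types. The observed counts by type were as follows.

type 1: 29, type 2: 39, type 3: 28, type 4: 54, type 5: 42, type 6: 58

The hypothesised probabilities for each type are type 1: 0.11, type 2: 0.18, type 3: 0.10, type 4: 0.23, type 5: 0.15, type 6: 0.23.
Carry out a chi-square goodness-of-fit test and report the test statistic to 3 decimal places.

Expected counts E_i = n·p_i: 250×0.11 = 27.5, 250×0.18 = 45, 250×0.10 = 25, 250×0.23 = 57.5, 250×0.15 = 37.5, 250×0.23 = 57.5.
type 1: (29 − 27.5)²/27.5 = 2.25/27.5 = 0.0818
type 2: (39 − 45)²/45 = 36/45 = 0.8000
type 3: (28 − 25)²/25 = 9/25 = 0.3600
type 4: (54 − 57.5)²/57.5 = 12.25/57.5 = 0.2130
type 5: (42 − 37.5)²/37.5 = 20.25/37.5 = 0.5400
type 6: (58 − 57.5)²/57.5 = 0.25/57.5 = 0.0043
Sum = 1.999

1.999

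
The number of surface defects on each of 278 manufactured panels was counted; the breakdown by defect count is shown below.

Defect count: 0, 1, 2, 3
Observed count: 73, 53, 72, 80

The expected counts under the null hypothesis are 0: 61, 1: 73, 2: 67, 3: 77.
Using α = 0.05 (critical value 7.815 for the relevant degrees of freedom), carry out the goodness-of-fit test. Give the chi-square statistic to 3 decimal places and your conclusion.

8.330; reject

cat         O        E   (O−E)²/E
0          73       61     2.3607
1          53       73     5.4795
2          72       67     0.3731
3          80       77     0.1169
Sum = 8.330
df = 3. Since 8.330 > 7.815, we reject H₀.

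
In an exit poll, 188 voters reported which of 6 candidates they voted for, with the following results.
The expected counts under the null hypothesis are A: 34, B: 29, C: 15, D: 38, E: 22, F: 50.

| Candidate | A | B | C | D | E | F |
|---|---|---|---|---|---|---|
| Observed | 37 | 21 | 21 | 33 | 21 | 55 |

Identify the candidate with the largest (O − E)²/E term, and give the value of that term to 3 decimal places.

χ² = (37−34)²/34 + (21−29)²/29 + (21−15)²/15 + (33−38)²/38 + (21−22)²/22 + (55−50)²/50
   = 0.2647 + 2.2069 + 2.4000 + 0.6579 + 0.0455 + 0.5000
The largest term is for C: 2.400.

C, 2.400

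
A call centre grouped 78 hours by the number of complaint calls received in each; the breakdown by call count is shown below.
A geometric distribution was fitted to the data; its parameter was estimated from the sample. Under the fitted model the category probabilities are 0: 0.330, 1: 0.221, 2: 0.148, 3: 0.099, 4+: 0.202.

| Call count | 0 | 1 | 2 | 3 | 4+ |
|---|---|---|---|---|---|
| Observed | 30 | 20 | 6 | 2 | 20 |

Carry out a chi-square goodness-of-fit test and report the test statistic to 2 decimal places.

9.19

Expected counts E_i = n·p_i: 78×0.330 = 25.74, 78×0.221 = 17.238, 78×0.148 = 11.544, 78×0.099 = 7.722, 78×0.202 = 15.756.
0: (30 − 25.74)²/25.74 = 18.1476/25.74 = 0.705
1: (20 − 17.238)²/17.238 = 7.628644/17.238 = 0.443
2: (6 − 11.544)²/11.544 = 30.735936/11.544 = 2.663
3: (2 − 7.722)²/7.722 = 32.741284/7.722 = 4.240
4+: (20 − 15.756)²/15.756 = 18.011536/15.756 = 1.143
Sum = 9.19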